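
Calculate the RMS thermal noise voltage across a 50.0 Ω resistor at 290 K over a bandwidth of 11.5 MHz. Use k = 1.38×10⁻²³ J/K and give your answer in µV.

V_n = √(4kTRB)
4kTRB = 4 × 1.38×10⁻²³ × 290 × 5.00×10¹ × 1.15×10⁷ = 9.20×10⁻¹² V²
V_n = √(9.20×10⁻¹²) = 3.03×10⁻⁶ V = 3.03 µV

3.03 µV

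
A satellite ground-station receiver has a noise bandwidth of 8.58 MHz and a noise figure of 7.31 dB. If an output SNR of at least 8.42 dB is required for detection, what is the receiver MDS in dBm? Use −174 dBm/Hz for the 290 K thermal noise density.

Sensitivity = −174 + 10 log₁₀(B) + NF + SNR_min
= −174 + 69.33 + 7.31 + 8.42
= −88.94 dBm → −88.9 dBm

−88.9 dBm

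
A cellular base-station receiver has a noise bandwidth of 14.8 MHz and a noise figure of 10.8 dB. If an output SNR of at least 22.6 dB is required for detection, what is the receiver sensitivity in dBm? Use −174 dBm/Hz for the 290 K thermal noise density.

Sensitivity = −174 + 10 log₁₀(B) + NF + SNR_min
= −174 + 71.7 + 10.8 + 22.6
= −68.9 dBm → −68.9 dBm

−68.9 dBm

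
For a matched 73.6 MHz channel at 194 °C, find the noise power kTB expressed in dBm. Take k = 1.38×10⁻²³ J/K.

−93.2 dBm

T = 194 °C + 273.15 = 467.15 K
P_n = kTB = 1.38×10⁻²³ × 467.15 × 7.36×10⁷ = 4.74×10⁻¹³ W
In dBm: 10 log₁₀(4.74×10⁻¹³ / 10⁻³) = −93.2 dBm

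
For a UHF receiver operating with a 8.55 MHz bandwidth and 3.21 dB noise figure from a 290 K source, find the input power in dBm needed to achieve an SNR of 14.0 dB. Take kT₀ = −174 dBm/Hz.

Sensitivity = −174 + 10 log₁₀(B) + NF + SNR_min
= −174 + 69.32 + 3.21 + 14.0
= −87.47 dBm → −87.5 dBm

−87.5 dBm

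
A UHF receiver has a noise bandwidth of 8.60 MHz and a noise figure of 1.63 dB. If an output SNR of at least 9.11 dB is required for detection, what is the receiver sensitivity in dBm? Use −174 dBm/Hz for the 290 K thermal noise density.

Sensitivity = −174 + 10 log₁₀(B) + NF + SNR_min
= −174 + 69.34 + 1.63 + 9.11
= −93.92 dBm → −93.9 dBm

−93.9 dBm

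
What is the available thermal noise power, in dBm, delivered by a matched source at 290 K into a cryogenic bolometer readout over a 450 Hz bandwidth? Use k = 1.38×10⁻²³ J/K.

−147.4 dBm

P_n = kTB = 1.38×10⁻²³ × 290 × 4.50×10² = 1.80×10⁻¹⁸ W
In dBm: 10 log₁₀(1.80×10⁻¹⁸ / 10⁻³) = −147.4 dBm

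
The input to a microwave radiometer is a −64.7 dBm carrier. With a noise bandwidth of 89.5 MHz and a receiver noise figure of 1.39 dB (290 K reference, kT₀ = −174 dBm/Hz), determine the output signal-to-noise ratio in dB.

28.4 dB

Noise floor: N = −174 + 10 log₁₀(B) + NF
10 log₁₀(8.95×10⁷) = 79.52 dB
N = −174 + 79.52 + 1.39 = −93.09 dBm
SNR = P_sig − N = −64.7 − (−93.09) = 28.39 dB → 28.4 dB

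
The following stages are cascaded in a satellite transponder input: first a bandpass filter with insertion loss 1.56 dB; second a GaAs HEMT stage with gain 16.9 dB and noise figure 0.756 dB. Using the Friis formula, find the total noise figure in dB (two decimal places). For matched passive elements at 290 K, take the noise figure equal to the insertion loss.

Convert to linear (a loss of L dB is a gain of −L dB): F_i = 10^(NF_i/10), G_i = 10^(G_i,dB/10)
  Stage 1: F_1 = 10^(1.56/10) = 1.432, G_1 = 10^(−1.56/10) = 0.6982
  Stage 2: F_2 = 10^(0.756/10) = 1.190, G_2 = 10^(16.9/10) = 48.98
Friis cascade:
  F = 1.432 + (1.190 − 1)/0.6982 = 1.705
NF = 10 log₁₀(1.705) = 2.32 dB

2.32 dB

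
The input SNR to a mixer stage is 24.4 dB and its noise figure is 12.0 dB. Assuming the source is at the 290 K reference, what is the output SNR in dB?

12.4 dB

By definition F = SNR_in/SNR_out, so in dB: SNR_out = SNR_in − NF
SNR_out = 24.4 − 12.0 = 12.4 dB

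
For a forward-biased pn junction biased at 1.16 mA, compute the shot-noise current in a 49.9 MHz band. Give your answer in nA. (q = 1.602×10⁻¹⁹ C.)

I_n = √(2qI·B)
2qI·B = 2 × 1.602×10⁻¹⁹ × 1.16×10⁻³ × 4.99×10⁷ = 1.85×10⁻¹⁴ A²
I_n = √(1.85×10⁻¹⁴) = 1.36×10⁻⁷ A = 136 nA

136 nA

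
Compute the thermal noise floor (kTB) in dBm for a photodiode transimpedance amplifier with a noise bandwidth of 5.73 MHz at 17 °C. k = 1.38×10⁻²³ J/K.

−106.4 dBm

T = 17 °C + 273.15 = 290.15 K
P_n = kTB = 1.38×10⁻²³ × 290.15 × 5.73×10⁶ = 2.29×10⁻¹⁴ W
In dBm: 10 log₁₀(2.29×10⁻¹⁴ / 10⁻³) = −106.4 dBm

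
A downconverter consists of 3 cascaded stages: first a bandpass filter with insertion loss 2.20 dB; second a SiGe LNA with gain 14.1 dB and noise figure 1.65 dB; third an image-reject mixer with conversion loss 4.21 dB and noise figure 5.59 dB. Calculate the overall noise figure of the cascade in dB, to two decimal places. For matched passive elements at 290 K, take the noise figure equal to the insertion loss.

4.14 dB

Convert to linear (a loss of L dB is a gain of −L dB): F_i = 10^(NF_i/10), G_i = 10^(G_i,dB/10)
  Stage 1: F_1 = 10^(2.20/10) = 1.660, G_1 = 10^(−2.20/10) = 0.6026
  Stage 2: F_2 = 10^(1.65/10) = 1.462, G_2 = 10^(14.1/10) = 25.70
  Stage 3: F_3 = 10^(5.59/10) = 3.622, G_3 = 10^(−4.21/10) = 0.3793
Friis cascade:
  F = 1.660 + (1.462 − 1)/0.6026 + (3.622 − 1)/15.49 = 2.596
NF = 10 log₁₀(2.596) = 4.14 dB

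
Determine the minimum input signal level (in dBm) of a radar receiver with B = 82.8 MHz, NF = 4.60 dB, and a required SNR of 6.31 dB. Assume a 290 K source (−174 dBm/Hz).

−83.9 dBm

Sensitivity = −174 + 10 log₁₀(B) + NF + SNR_min
= −174 + 79.18 + 4.60 + 6.31
= −83.91 dBm → −83.9 dBm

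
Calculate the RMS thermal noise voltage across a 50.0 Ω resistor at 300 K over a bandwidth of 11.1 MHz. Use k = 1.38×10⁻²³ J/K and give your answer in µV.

3.03 µV

V_n = √(4kTRB)
4kTRB = 4 × 1.38×10⁻²³ × 300 × 5.00×10¹ × 1.11×10⁷ = 9.19×10⁻¹² V²
V_n = √(9.19×10⁻¹²) = 3.03×10⁻⁶ V = 3.03 µV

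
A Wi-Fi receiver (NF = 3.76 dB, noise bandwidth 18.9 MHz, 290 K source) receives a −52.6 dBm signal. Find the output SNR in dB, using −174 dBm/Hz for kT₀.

Noise floor: N = −174 + 10 log₁₀(B) + NF
10 log₁₀(1.89×10⁷) = 72.76 dB
N = −174 + 72.76 + 3.76 = −97.48 dBm
SNR = P_sig − N = −52.6 − (−97.48) = 44.88 dB → 44.9 dB

44.9 dB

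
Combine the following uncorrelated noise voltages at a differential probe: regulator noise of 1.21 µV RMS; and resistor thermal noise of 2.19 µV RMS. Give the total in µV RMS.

Uncorrelated sources add in power (mean-square): V_tot = √(ΣV_i²)
V_tot = √[(1.21×10⁻⁶)² + (2.19×10⁻⁶)²] = 2.50×10⁻⁶ V = 2.50 µV

2.50 µV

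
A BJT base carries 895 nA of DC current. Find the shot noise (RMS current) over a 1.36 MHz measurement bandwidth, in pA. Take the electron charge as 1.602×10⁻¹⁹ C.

624 pA

I_n = √(2qI·B)
2qI·B = 2 × 1.602×10⁻¹⁹ × 8.95×10⁻⁷ × 1.36×10⁶ = 3.90×10⁻¹⁹ A²
I_n = √(3.90×10⁻¹⁹) = 6.24×10⁻¹⁰ A = 624 pA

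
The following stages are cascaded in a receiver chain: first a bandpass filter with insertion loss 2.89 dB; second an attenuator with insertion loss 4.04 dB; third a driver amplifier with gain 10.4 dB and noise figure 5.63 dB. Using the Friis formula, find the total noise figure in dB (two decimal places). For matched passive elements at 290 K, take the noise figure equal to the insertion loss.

Convert to linear (a loss of L dB is a gain of −L dB): F_i = 10^(NF_i/10), G_i = 10^(G_i,dB/10)
  Stage 1: F_1 = 10^(2.89/10) = 1.945, G_1 = 10^(−2.89/10) = 0.5140
  Stage 2: F_2 = 10^(4.04/10) = 2.535, G_2 = 10^(−4.04/10) = 0.3945
  Stage 3: F_3 = 10^(5.63/10) = 3.656, G_3 = 10^(10.4/10) = 10.96
Friis cascade:
  F = 1.945 + (2.535 − 1)/0.5140 + (3.656 − 1)/0.2028 = 18.03
NF = 10 log₁₀(18.03) = 12.56 dB

12.56 dB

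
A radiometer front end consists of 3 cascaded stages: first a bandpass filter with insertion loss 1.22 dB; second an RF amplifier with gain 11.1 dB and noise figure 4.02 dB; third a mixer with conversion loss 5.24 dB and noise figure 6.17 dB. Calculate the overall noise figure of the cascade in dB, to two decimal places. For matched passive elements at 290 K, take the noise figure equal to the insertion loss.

5.64 dB

Convert to linear (a loss of L dB is a gain of −L dB): F_i = 10^(NF_i/10), G_i = 10^(G_i,dB/10)
  Stage 1: F_1 = 10^(1.22/10) = 1.324, G_1 = 10^(−1.22/10) = 0.7551
  Stage 2: F_2 = 10^(4.02/10) = 2.523, G_2 = 10^(11.1/10) = 12.88
  Stage 3: F_3 = 10^(6.17/10) = 4.140, G_3 = 10^(−5.24/10) = 0.2992
Friis cascade:
  F = 1.324 + (2.523 − 1)/0.7551 + (4.140 − 1)/9.727 = 3.665
NF = 10 log₁₀(3.665) = 5.64 dB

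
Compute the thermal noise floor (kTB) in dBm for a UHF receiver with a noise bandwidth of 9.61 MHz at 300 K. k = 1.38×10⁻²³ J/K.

P_n = kTB = 1.38×10⁻²³ × 300 × 9.61×10⁶ = 3.98×10⁻¹⁴ W
In dBm: 10 log₁₀(3.98×10⁻¹⁴ / 10⁻³) = −104.0 dBm

−104.0 dBm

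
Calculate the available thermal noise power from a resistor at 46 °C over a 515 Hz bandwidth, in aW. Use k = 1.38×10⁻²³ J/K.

T = 46 °C + 273.15 = 319.15 K
P_n = kTB = 1.38×10⁻²³ × 319.15 × 5.15×10² = 2.27×10⁻¹⁸ W = 2.27 aW

2.27 aW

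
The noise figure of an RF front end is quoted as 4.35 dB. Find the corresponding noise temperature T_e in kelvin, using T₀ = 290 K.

F = 10^(4.35/10) = 2.7227
T_e = (F − 1)·T₀ = (2.7227 − 1) × 290 = 500 K

500 K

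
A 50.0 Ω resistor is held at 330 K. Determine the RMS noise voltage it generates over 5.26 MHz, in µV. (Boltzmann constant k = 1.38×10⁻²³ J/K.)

2.19 µV

V_n = √(4kTRB)
4kTRB = 4 × 1.38×10⁻²³ × 330 × 5.00×10¹ × 5.26×10⁶ = 4.79×10⁻¹² V²
V_n = √(4.79×10⁻¹²) = 2.19×10⁻⁶ V = 2.19 µV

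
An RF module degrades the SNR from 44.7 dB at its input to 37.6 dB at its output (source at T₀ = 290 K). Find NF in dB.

NF (dB) = SNR_in(dB) − SNR_out(dB) when the source is at T₀
NF = 44.7 − 37.6 = 7.1 dB

7.1 dB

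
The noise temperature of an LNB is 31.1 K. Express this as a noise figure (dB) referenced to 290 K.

F = 1 + T_e/T₀ = 1 + 31.1/290 = 1.10724
NF = 10 log₁₀(1.10724) = 0.442 dB

0.442 dB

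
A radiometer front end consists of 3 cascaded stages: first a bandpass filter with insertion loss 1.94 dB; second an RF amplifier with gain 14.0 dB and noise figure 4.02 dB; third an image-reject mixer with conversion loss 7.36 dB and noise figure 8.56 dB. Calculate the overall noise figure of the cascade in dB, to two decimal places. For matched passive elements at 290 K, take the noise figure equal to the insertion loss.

Convert to linear (a loss of L dB is a gain of −L dB): F_i = 10^(NF_i/10), G_i = 10^(G_i,dB/10)
  Stage 1: F_1 = 10^(1.94/10) = 1.563, G_1 = 10^(−1.94/10) = 0.6397
  Stage 2: F_2 = 10^(4.02/10) = 2.523, G_2 = 10^(14.0/10) = 25.12
  Stage 3: F_3 = 10^(8.56/10) = 7.178, G_3 = 10^(−7.36/10) = 0.1837
Friis cascade:
  F = 1.563 + (2.523 − 1)/0.6397 + (7.178 − 1)/16.07 = 4.329
NF = 10 log₁₀(4.329) = 6.36 dB

6.36 dB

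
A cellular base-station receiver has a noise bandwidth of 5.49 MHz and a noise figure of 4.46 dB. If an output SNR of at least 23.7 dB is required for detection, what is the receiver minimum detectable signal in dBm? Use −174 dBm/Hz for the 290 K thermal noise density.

−78.4 dBm

Sensitivity = −174 + 10 log₁₀(B) + NF + SNR_min
= −174 + 67.4 + 4.46 + 23.7
= −78.44 dBm → −78.4 dBm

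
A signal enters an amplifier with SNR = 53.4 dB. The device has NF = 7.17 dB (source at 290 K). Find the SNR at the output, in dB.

By definition F = SNR_in/SNR_out, so in dB: SNR_out = SNR_in − NF
SNR_out = 53.4 − 7.17 = 46.23 dB

46.23 dB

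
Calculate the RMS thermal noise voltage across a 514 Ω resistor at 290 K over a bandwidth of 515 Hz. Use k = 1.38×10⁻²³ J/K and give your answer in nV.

65.1 nV

V_n = √(4kTRB)
4kTRB = 4 × 1.38×10⁻²³ × 290 × 5.14×10² × 5.15×10² = 4.24×10⁻¹⁵ V²
V_n = √(4.24×10⁻¹⁵) = 6.51×10⁻⁸ V = 65.1 nV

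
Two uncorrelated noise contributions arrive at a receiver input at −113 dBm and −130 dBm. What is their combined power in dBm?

−112.9 dBm

Convert to linear, add, convert back:
P₁ = 5.01×10⁻¹⁵ W, P₂ = 1.00×10⁻¹⁶ W
P_tot = 5.11×10⁻¹⁵ W → 10 log₁₀(P_tot / 10⁻³) = −112.9 dBm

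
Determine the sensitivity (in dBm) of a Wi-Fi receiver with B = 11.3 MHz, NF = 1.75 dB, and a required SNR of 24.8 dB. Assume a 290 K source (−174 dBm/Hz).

Sensitivity = −174 + 10 log₁₀(B) + NF + SNR_min
= −174 + 70.53 + 1.75 + 24.8
= −76.92 dBm → −76.9 dBm

−76.9 dBm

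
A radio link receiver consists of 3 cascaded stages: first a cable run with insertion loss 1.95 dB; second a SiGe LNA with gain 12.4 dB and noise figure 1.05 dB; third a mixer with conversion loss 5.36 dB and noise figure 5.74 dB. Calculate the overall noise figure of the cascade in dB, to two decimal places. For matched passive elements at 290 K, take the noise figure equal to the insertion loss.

3.51 dB

Convert to linear (a loss of L dB is a gain of −L dB): F_i = 10^(NF_i/10), G_i = 10^(G_i,dB/10)
  Stage 1: F_1 = 10^(1.95/10) = 1.567, G_1 = 10^(−1.95/10) = 0.6383
  Stage 2: F_2 = 10^(1.05/10) = 1.274, G_2 = 10^(12.4/10) = 17.38
  Stage 3: F_3 = 10^(5.74/10) = 3.750, G_3 = 10^(−5.36/10) = 0.2911
Friis cascade:
  F = 1.567 + (1.274 − 1)/0.6383 + (3.750 − 1)/11.09 = 2.243
NF = 10 log₁₀(2.243) = 3.51 dB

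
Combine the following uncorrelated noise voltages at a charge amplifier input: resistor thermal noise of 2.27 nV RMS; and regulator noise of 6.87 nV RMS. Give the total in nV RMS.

Uncorrelated sources add in power (mean-square): V_tot = √(ΣV_i²)
V_tot = √[(2.27×10⁻⁹)² + (6.87×10⁻⁹)²] = 7.24×10⁻⁹ V = 7.24 nV

7.24 nV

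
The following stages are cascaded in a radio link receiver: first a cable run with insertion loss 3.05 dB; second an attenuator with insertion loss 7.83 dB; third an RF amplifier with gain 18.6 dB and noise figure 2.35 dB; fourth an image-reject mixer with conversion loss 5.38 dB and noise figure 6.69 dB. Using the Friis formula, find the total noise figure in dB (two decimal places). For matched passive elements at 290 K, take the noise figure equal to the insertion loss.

Convert to linear (a loss of L dB is a gain of −L dB): F_i = 10^(NF_i/10), G_i = 10^(G_i,dB/10)
  Stage 1: F_1 = 10^(3.05/10) = 2.018, G_1 = 10^(−3.05/10) = 0.4955
  Stage 2: F_2 = 10^(7.83/10) = 6.067, G_2 = 10^(−7.83/10) = 0.1648
  Stage 3: F_3 = 10^(2.35/10) = 1.718, G_3 = 10^(18.6/10) = 72.44
  Stage 4: F_4 = 10^(6.69/10) = 4.667, G_4 = 10^(−5.38/10) = 0.2897
Friis cascade:
  F = 2.018 + (6.067 − 1)/0.4955 + (1.718 − 1)/0.08166 + (4.667 − 1)/5.916 = 21.66
NF = 10 log₁₀(21.66) = 13.36 dB

13.36 dB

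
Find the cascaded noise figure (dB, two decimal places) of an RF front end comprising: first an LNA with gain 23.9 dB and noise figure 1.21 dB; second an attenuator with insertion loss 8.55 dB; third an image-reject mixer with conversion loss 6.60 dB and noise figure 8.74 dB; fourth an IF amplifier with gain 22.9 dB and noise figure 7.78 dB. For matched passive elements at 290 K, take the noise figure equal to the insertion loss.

Convert to linear (a loss of L dB is a gain of −L dB): F_i = 10^(NF_i/10), G_i = 10^(G_i,dB/10)
  Stage 1: F_1 = 10^(1.21/10) = 1.321, G_1 = 10^(23.9/10) = 245.5
  Stage 2: F_2 = 10^(8.55/10) = 7.161, G_2 = 10^(−8.55/10) = 0.1396
  Stage 3: F_3 = 10^(8.74/10) = 7.482, G_3 = 10^(−6.60/10) = 0.2188
  Stage 4: F_4 = 10^(7.78/10) = 5.998, G_4 = 10^(22.9/10) = 195.0
Friis cascade:
  F = 1.321 + (7.161 − 1)/245.5 + (7.482 − 1)/34.28 + (5.998 − 1)/7.499 = 2.202
NF = 10 log₁₀(2.202) = 3.43 dB

3.43 dB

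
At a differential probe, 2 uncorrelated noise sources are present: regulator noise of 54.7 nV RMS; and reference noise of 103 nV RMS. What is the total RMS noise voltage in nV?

Uncorrelated sources add in power (mean-square): V_tot = √(ΣV_i²)
V_tot = √[(5.47×10⁻⁸)² + (1.03×10⁻⁷)²] = 1.17×10⁻⁷ V = 117 nV

117 nV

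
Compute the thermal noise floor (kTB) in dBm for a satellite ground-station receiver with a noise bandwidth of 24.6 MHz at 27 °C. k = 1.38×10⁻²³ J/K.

T = 27 °C + 273.15 = 300.15 K
P_n = kTB = 1.38×10⁻²³ × 300.15 × 2.46×10⁷ = 1.02×10⁻¹³ W
In dBm: 10 log₁₀(1.02×10⁻¹³ / 10⁻³) = −99.9 dBm

−99.9 dBm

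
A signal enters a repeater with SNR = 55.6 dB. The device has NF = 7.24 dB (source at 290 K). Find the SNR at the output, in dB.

48.36 dB

By definition F = SNR_in/SNR_out, so in dB: SNR_out = SNR_in − NF
SNR_out = 55.6 − 7.24 = 48.36 dB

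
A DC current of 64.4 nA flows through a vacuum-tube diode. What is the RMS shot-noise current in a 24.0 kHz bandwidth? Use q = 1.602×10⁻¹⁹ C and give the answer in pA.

I_n = √(2qI·B)
2qI·B = 2 × 1.602×10⁻¹⁹ × 6.44×10⁻⁸ × 2.40×10⁴ = 4.95×10⁻²² A²
I_n = √(4.95×10⁻²²) = 2.23×10⁻¹¹ A = 22.3 pA

22.3 pA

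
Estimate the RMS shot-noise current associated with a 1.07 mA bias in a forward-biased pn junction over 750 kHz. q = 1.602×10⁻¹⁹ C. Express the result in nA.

16.0 nA

I_n = √(2qI·B)
2qI·B = 2 × 1.602×10⁻¹⁹ × 1.07×10⁻³ × 7.50×10⁵ = 2.57×10⁻¹⁶ A²
I_n = √(2.57×10⁻¹⁶) = 1.60×10⁻⁸ A = 16.0 nA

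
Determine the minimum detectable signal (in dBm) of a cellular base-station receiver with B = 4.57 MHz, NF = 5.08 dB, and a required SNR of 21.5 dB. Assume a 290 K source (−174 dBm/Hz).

Sensitivity = −174 + 10 log₁₀(B) + NF + SNR_min
= −174 + 66.6 + 5.08 + 21.5
= −80.82 dBm → −80.8 dBm

−80.8 dBm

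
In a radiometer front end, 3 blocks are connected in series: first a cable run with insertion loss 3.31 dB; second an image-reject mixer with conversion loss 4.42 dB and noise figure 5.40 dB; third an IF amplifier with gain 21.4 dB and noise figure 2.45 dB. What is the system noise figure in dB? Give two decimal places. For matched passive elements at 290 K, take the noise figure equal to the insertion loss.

Convert to linear (a loss of L dB is a gain of −L dB): F_i = 10^(NF_i/10), G_i = 10^(G_i,dB/10)
  Stage 1: F_1 = 10^(3.31/10) = 2.143, G_1 = 10^(−3.31/10) = 0.4667
  Stage 2: F_2 = 10^(5.40/10) = 3.467, G_2 = 10^(−4.42/10) = 0.3614
  Stage 3: F_3 = 10^(2.45/10) = 1.758, G_3 = 10^(21.4/10) = 138.0
Friis cascade:
  F = 2.143 + (3.467 − 1)/0.4667 + (1.758 − 1)/0.1687 = 11.92
NF = 10 log₁₀(11.92) = 10.76 dB

10.76 dB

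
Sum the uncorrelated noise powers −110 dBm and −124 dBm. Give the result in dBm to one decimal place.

−109.8 dBm

Convert to linear, add, convert back:
P₁ = 1.00×10⁻¹⁴ W, P₂ = 3.98×10⁻¹⁶ W
P_tot = 1.04×10⁻¹⁴ W → 10 log₁₀(P_tot / 10⁻³) = −109.8 dBm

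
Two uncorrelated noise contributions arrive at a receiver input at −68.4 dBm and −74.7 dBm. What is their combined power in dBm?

Convert to linear, add, convert back:
P₁ = 1.45×10⁻¹⁰ W, P₂ = 3.39×10⁻¹¹ W
P_tot = 1.78×10⁻¹⁰ W → 10 log₁₀(P_tot / 10⁻³) = −67.5 dBm

−67.5 dBm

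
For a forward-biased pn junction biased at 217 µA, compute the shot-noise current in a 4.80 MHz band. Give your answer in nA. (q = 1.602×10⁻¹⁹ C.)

I_n = √(2qI·B)
2qI·B = 2 × 1.602×10⁻¹⁹ × 2.17×10⁻⁴ × 4.80×10⁶ = 3.34×10⁻¹⁶ A²
I_n = √(3.34×10⁻¹⁶) = 1.83×10⁻⁸ A = 18.3 nA

18.3 nA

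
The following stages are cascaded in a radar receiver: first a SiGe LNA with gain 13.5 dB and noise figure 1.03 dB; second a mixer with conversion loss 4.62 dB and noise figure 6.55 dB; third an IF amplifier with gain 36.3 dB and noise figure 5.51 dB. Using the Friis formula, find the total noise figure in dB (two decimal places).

Convert to linear (a loss of L dB is a gain of −L dB): F_i = 10^(NF_i/10), G_i = 10^(G_i,dB/10)
  Stage 1: F_1 = 10^(1.03/10) = 1.268, G_1 = 10^(13.5/10) = 22.39
  Stage 2: F_2 = 10^(6.55/10) = 4.519, G_2 = 10^(−4.62/10) = 0.3451
  Stage 3: F_3 = 10^(5.51/10) = 3.556, G_3 = 10^(36.3/10) = 4266
Friis cascade:
  F = 1.268 + (4.519 − 1)/22.39 + (3.556 − 1)/7.727 = 1.756
NF = 10 log₁₀(1.756) = 2.44 dB

2.44 dB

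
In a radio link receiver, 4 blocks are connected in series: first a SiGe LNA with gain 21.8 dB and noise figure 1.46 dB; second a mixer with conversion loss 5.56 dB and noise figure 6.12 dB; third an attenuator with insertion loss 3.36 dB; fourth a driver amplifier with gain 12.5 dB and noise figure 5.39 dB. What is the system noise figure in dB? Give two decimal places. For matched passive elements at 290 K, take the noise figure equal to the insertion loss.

Convert to linear (a loss of L dB is a gain of −L dB): F_i = 10^(NF_i/10), G_i = 10^(G_i,dB/10)
  Stage 1: F_1 = 10^(1.46/10) = 1.400, G_1 = 10^(21.8/10) = 151.4
  Stage 2: F_2 = 10^(6.12/10) = 4.093, G_2 = 10^(−5.56/10) = 0.2780
  Stage 3: F_3 = 10^(3.36/10) = 2.168, G_3 = 10^(−3.36/10) = 0.4613
  Stage 4: F_4 = 10^(5.39/10) = 3.459, G_4 = 10^(12.5/10) = 17.78
Friis cascade:
  F = 1.400 + (4.093 − 1)/151.4 + (2.168 − 1)/42.07 + (3.459 − 1)/19.41 = 1.574
NF = 10 log₁₀(1.574) = 1.97 dB

1.97 dB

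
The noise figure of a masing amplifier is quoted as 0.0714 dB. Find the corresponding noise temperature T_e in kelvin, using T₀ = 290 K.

F = 10^(0.0714/10) = 1.01658
T_e = (F − 1)·T₀ = (1.01658 − 1) × 290 = 4.81 K

4.81 K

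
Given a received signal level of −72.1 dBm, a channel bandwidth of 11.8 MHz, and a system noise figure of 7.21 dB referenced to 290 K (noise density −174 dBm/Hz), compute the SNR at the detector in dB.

Noise floor: N = −174 + 10 log₁₀(B) + NF
10 log₁₀(1.18×10⁷) = 70.72 dB
N = −174 + 70.72 + 7.21 = −96.07 dBm
SNR = P_sig − N = −72.1 − (−96.07) = 23.97 dB → 24.0 dB

24.0 dB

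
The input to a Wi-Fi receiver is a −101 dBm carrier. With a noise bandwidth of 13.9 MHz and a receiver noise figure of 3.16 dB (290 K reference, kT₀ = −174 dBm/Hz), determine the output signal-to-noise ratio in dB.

−1.6 dB

Noise floor: N = −174 + 10 log₁₀(B) + NF
10 log₁₀(1.39×10⁷) = 71.43 dB
N = −174 + 71.43 + 3.16 = −99.41 dBm
SNR = P_sig − N = −101 − (−99.41) = −1.59 dB → −1.6 dB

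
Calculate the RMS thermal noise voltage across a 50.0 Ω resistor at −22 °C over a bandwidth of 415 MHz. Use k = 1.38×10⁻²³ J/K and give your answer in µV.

17.0 µV

T = −22 °C + 273.15 = 251.15 K
V_n = √(4kTRB)
4kTRB = 4 × 1.38×10⁻²³ × 251.15 × 5.00×10¹ × 4.15×10⁸ = 2.88×10⁻¹⁰ V²
V_n = √(2.88×10⁻¹⁰) = 1.70×10⁻⁵ V = 17.0 µV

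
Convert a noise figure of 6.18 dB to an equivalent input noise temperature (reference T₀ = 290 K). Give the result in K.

913 K

F = 10^(6.18/10) = 4.14954
T_e = (F − 1)·T₀ = (4.14954 − 1) × 290 = 913 K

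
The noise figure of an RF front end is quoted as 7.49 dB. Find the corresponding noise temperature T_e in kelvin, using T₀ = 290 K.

F = 10^(7.49/10) = 5.61048
T_e = (F − 1)·T₀ = (5.61048 − 1) × 290 = 1337 K

1337 K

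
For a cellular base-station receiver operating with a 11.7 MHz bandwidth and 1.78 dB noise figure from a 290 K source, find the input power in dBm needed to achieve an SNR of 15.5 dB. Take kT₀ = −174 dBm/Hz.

−86.0 dBm

Sensitivity = −174 + 10 log₁₀(B) + NF + SNR_min
= −174 + 70.68 + 1.78 + 15.5
= −86.04 dBm → −86.0 dBm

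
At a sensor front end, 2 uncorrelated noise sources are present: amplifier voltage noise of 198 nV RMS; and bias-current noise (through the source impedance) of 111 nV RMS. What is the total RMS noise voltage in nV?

Uncorrelated sources add in power (mean-square): V_tot = √(ΣV_i²)
V_tot = √[(1.98×10⁻⁷)² + (1.11×10⁻⁷)²] = 2.27×10⁻⁷ V = 227 nV

227 nV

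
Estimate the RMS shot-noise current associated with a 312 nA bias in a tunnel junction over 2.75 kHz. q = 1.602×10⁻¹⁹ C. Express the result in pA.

I_n = √(2qI·B)
2qI·B = 2 × 1.602×10⁻¹⁹ × 3.12×10⁻⁷ × 2.75×10³ = 2.75×10⁻²² A²
I_n = √(2.75×10⁻²²) = 1.66×10⁻¹¹ A = 16.6 pA

16.6 pA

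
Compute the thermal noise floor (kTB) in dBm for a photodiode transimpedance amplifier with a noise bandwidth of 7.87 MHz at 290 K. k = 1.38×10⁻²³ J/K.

−105.0 dBm

P_n = kTB = 1.38×10⁻²³ × 290 × 7.87×10⁶ = 3.15×10⁻¹⁴ W
In dBm: 10 log₁₀(3.15×10⁻¹⁴ / 10⁻³) = −105.0 dBm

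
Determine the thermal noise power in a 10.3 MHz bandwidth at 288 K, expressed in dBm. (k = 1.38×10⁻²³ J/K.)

P_n = kTB = 1.38×10⁻²³ × 288 × 1.03×10⁷ = 4.09×10⁻¹⁴ W
In dBm: 10 log₁₀(4.09×10⁻¹⁴ / 10⁻³) = −103.9 dBm

−103.9 dBm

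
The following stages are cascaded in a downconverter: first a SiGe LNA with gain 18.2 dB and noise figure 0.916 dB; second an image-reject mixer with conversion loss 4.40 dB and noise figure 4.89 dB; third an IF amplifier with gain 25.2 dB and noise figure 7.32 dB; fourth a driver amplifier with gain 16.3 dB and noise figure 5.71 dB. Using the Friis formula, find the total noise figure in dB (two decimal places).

Convert to linear (a loss of L dB is a gain of −L dB): F_i = 10^(NF_i/10), G_i = 10^(G_i,dB/10)
  Stage 1: F_1 = 10^(0.916/10) = 1.235, G_1 = 10^(18.2/10) = 66.07
  Stage 2: F_2 = 10^(4.89/10) = 3.083, G_2 = 10^(−4.40/10) = 0.3631
  Stage 3: F_3 = 10^(7.32/10) = 5.395, G_3 = 10^(25.2/10) = 331.1
  Stage 4: F_4 = 10^(5.71/10) = 3.724, G_4 = 10^(16.3/10) = 42.66
Friis cascade:
  F = 1.235 + (3.083 − 1)/66.07 + (5.395 − 1)/23.99 + (3.724 − 1)/7943 = 1.450
NF = 10 log₁₀(1.450) = 1.61 dB

1.61 dB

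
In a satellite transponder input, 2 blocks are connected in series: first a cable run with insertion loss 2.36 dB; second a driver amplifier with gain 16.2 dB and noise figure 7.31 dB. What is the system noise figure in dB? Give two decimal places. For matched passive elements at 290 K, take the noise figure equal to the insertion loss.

Convert to linear (a loss of L dB is a gain of −L dB): F_i = 10^(NF_i/10), G_i = 10^(G_i,dB/10)
  Stage 1: F_1 = 10^(2.36/10) = 1.722, G_1 = 10^(−2.36/10) = 0.5808
  Stage 2: F_2 = 10^(7.31/10) = 5.383, G_2 = 10^(16.2/10) = 41.69
Friis cascade:
  F = 1.722 + (5.383 − 1)/0.5808 = 9.268
NF = 10 log₁₀(9.268) = 9.67 dB

9.67 dB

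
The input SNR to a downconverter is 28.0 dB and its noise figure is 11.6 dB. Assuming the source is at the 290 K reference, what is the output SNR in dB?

By definition F = SNR_in/SNR_out, so in dB: SNR_out = SNR_in − NF
SNR_out = 28.0 − 11.6 = 16.4 dB

16.4 dB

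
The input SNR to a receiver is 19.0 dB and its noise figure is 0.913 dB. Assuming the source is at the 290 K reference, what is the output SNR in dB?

18.087 dB

By definition F = SNR_in/SNR_out, so in dB: SNR_out = SNR_in − NF
SNR_out = 19.0 − 0.913 = 18.087 dB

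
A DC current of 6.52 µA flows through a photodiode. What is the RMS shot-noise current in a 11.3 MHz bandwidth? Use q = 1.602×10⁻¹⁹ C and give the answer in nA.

I_n = √(2qI·B)
2qI·B = 2 × 1.602×10⁻¹⁹ × 6.52×10⁻⁶ × 1.13×10⁷ = 2.36×10⁻¹⁷ A²
I_n = √(2.36×10⁻¹⁷) = 4.86×10⁻⁹ A = 4.86 nA

4.86 nA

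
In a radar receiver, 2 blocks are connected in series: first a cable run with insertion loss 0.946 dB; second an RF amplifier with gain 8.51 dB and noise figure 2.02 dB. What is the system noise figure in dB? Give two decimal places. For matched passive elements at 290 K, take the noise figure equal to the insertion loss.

Convert to linear (a loss of L dB is a gain of −L dB): F_i = 10^(NF_i/10), G_i = 10^(G_i,dB/10)
  Stage 1: F_1 = 10^(0.946/10) = 1.243, G_1 = 10^(−0.946/10) = 0.8043
  Stage 2: F_2 = 10^(2.02/10) = 1.592, G_2 = 10^(8.51/10) = 7.096
Friis cascade:
  F = 1.243 + (1.592 − 1)/0.8043 = 1.980
NF = 10 log₁₀(1.980) = 2.97 dB

2.97 dB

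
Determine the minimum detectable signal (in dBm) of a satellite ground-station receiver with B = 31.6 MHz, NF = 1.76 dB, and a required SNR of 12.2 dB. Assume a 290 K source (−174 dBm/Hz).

Sensitivity = −174 + 10 log₁₀(B) + NF + SNR_min
= −174 + 75 + 1.76 + 12.2
= −85.04 dBm → −85.0 dBm

−85.0 dBm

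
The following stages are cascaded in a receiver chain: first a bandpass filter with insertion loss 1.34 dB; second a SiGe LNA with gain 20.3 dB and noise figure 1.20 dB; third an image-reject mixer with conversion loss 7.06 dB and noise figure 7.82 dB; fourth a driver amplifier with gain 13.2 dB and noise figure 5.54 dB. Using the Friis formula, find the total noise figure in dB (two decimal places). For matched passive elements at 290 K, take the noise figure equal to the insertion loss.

3.07 dB

Convert to linear (a loss of L dB is a gain of −L dB): F_i = 10^(NF_i/10), G_i = 10^(G_i,dB/10)
  Stage 1: F_1 = 10^(1.34/10) = 1.361, G_1 = 10^(−1.34/10) = 0.7345
  Stage 2: F_2 = 10^(1.20/10) = 1.318, G_2 = 10^(20.3/10) = 107.2
  Stage 3: F_3 = 10^(7.82/10) = 6.053, G_3 = 10^(−7.06/10) = 0.1968
  Stage 4: F_4 = 10^(5.54/10) = 3.581, G_4 = 10^(13.2/10) = 20.89
Friis cascade:
  F = 1.361 + (1.318 − 1)/0.7345 + (6.053 − 1)/78.70 + (3.581 − 1)/15.49 = 2.026
NF = 10 log₁₀(2.026) = 3.07 dB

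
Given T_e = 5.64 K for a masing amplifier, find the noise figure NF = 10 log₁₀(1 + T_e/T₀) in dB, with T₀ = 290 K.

0.084 dB

F = 1 + T_e/T₀ = 1 + 5.64/290 = 1.01945
NF = 10 log₁₀(1.01945) = 0.084 dB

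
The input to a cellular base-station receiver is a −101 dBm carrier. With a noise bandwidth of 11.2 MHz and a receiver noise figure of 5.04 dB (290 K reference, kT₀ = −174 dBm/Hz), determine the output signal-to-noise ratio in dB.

Noise floor: N = −174 + 10 log₁₀(B) + NF
10 log₁₀(1.12×10⁷) = 70.49 dB
N = −174 + 70.49 + 5.04 = −98.47 dBm
SNR = P_sig − N = −101 − (−98.47) = −2.53 dB → −2.5 dB

−2.5 dB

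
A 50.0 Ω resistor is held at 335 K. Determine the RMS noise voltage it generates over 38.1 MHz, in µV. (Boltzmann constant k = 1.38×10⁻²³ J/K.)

V_n = √(4kTRB)
4kTRB = 4 × 1.38×10⁻²³ × 335 × 5.00×10¹ × 3.81×10⁷ = 3.52×10⁻¹¹ V²
V_n = √(3.52×10⁻¹¹) = 5.94×10⁻⁶ V = 5.94 µV

5.94 µV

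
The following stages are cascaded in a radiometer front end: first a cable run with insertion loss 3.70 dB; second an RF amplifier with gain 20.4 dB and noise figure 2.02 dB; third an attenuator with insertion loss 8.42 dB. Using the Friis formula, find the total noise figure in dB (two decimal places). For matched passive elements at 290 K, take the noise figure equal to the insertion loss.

Convert to linear (a loss of L dB is a gain of −L dB): F_i = 10^(NF_i/10), G_i = 10^(G_i,dB/10)
  Stage 1: F_1 = 10^(3.70/10) = 2.344, G_1 = 10^(−3.70/10) = 0.4266
  Stage 2: F_2 = 10^(2.02/10) = 1.592, G_2 = 10^(20.4/10) = 109.6
  Stage 3: F_3 = 10^(8.42/10) = 6.950, G_3 = 10^(−8.42/10) = 0.1439
Friis cascade:
  F = 2.344 + (1.592 − 1)/0.4266 + (6.950 − 1)/46.77 = 3.860
NF = 10 log₁₀(3.860) = 5.87 dB

5.87 dB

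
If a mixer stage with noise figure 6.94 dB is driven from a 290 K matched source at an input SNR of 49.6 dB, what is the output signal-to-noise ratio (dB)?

42.66 dB

By definition F = SNR_in/SNR_out, so in dB: SNR_out = SNR_in − NF
SNR_out = 49.6 − 6.94 = 42.66 dB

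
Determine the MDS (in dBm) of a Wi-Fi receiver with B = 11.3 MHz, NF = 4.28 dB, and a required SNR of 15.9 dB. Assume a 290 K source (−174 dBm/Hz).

Sensitivity = −174 + 10 log₁₀(B) + NF + SNR_min
= −174 + 70.53 + 4.28 + 15.9
= −83.29 dBm → −83.3 dBm

−83.3 dBm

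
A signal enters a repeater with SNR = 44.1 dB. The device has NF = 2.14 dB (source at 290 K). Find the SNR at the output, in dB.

41.96 dB

By definition F = SNR_in/SNR_out, so in dB: SNR_out = SNR_in − NF
SNR_out = 44.1 − 2.14 = 41.96 dB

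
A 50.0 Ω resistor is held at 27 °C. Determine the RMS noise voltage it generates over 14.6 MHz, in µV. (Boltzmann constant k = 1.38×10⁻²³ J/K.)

3.48 µV

T = 27 °C + 273.15 = 300.15 K
V_n = √(4kTRB)
4kTRB = 4 × 1.38×10⁻²³ × 300.15 × 5.00×10¹ × 1.46×10⁷ = 1.21×10⁻¹¹ V²
V_n = √(1.21×10⁻¹¹) = 3.48×10⁻⁶ V = 3.48 µV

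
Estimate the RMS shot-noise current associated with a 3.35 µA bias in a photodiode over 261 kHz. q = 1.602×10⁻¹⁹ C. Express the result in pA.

529 pA

I_n = √(2qI·B)
2qI·B = 2 × 1.602×10⁻¹⁹ × 3.35×10⁻⁶ × 2.61×10⁵ = 2.80×10⁻¹⁹ A²
I_n = √(2.80×10⁻¹⁹) = 5.29×10⁻¹⁰ A = 529 pA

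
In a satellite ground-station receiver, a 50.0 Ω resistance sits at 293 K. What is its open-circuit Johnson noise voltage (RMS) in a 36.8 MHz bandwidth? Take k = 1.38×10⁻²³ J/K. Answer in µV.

5.46 µV

V_n = √(4kTRB)
4kTRB = 4 × 1.38×10⁻²³ × 293 × 5.00×10¹ × 3.68×10⁷ = 2.98×10⁻¹¹ V²
V_n = √(2.98×10⁻¹¹) = 5.46×10⁻⁶ V = 5.46 µV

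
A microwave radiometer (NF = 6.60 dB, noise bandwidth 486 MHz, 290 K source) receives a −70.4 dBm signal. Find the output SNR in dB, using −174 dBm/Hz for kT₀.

10.1 dB

Noise floor: N = −174 + 10 log₁₀(B) + NF
10 log₁₀(4.86×10⁸) = 86.87 dB
N = −174 + 86.87 + 6.60 = −80.53 dBm
SNR = P_sig − N = −70.4 − (−80.53) = 10.13 dB → 10.1 dB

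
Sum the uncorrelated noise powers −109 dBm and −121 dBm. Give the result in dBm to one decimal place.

−108.7 dBm

Convert to linear, add, convert back:
P₁ = 1.26×10⁻¹⁴ W, P₂ = 7.94×10⁻¹⁶ W
P_tot = 1.34×10⁻¹⁴ W → 10 log₁₀(P_tot / 10⁻³) = −108.7 dBm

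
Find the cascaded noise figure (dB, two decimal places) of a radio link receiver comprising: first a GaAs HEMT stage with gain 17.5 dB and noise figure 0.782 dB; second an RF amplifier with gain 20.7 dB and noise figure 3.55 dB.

0.86 dB

Convert to linear (a loss of L dB is a gain of −L dB): F_i = 10^(NF_i/10), G_i = 10^(G_i,dB/10)
  Stage 1: F_1 = 10^(0.782/10) = 1.197, G_1 = 10^(17.5/10) = 56.23
  Stage 2: F_2 = 10^(3.55/10) = 2.265, G_2 = 10^(20.7/10) = 117.5
Friis cascade:
  F = 1.197 + (2.265 − 1)/56.23 = 1.220
NF = 10 log₁₀(1.220) = 0.86 dB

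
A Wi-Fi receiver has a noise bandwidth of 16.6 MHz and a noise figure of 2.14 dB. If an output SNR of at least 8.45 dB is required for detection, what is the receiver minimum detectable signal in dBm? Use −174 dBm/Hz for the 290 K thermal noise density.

Sensitivity = −174 + 10 log₁₀(B) + NF + SNR_min
= −174 + 72.2 + 2.14 + 8.45
= −91.21 dBm → −91.2 dBm

−91.2 dBm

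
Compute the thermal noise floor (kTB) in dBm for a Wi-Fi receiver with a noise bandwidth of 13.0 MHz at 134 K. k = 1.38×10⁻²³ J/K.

−106.2 dBm

P_n = kTB = 1.38×10⁻²³ × 134 × 1.30×10⁷ = 2.40×10⁻¹⁴ W
In dBm: 10 log₁₀(2.40×10⁻¹⁴ / 10⁻³) = −106.2 dBm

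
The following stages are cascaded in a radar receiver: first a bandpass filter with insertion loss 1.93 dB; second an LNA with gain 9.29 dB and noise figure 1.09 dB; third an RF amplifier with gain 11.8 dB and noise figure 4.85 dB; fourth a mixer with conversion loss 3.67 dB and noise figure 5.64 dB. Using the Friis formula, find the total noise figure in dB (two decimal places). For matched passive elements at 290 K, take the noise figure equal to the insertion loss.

3.83 dB

Convert to linear (a loss of L dB is a gain of −L dB): F_i = 10^(NF_i/10), G_i = 10^(G_i,dB/10)
  Stage 1: F_1 = 10^(1.93/10) = 1.560, G_1 = 10^(−1.93/10) = 0.6412
  Stage 2: F_2 = 10^(1.09/10) = 1.285, G_2 = 10^(9.29/10) = 8.492
  Stage 3: F_3 = 10^(4.85/10) = 3.055, G_3 = 10^(11.8/10) = 15.14
  Stage 4: F_4 = 10^(5.64/10) = 3.664, G_4 = 10^(−3.67/10) = 0.4295
Friis cascade:
  F = 1.560 + (1.285 − 1)/0.6412 + (3.055 − 1)/5.445 + (3.664 − 1)/82.41 = 2.414
NF = 10 log₁₀(2.414) = 3.83 dB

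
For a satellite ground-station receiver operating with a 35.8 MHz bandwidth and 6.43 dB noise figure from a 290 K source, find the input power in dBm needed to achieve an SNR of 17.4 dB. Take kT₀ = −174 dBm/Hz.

−74.6 dBm

Sensitivity = −174 + 10 log₁₀(B) + NF + SNR_min
= −174 + 75.54 + 6.43 + 17.4
= −74.63 dBm → −74.6 dBm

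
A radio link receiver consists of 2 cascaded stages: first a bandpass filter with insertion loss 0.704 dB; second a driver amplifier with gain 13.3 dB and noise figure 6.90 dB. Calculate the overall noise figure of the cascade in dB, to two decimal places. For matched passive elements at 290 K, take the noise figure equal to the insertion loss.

7.60 dB

Convert to linear (a loss of L dB is a gain of −L dB): F_i = 10^(NF_i/10), G_i = 10^(G_i,dB/10)
  Stage 1: F_1 = 10^(0.704/10) = 1.176, G_1 = 10^(−0.704/10) = 0.8504
  Stage 2: F_2 = 10^(6.90/10) = 4.898, G_2 = 10^(13.3/10) = 21.38
Friis cascade:
  F = 1.176 + (4.898 − 1)/0.8504 = 5.760
NF = 10 log₁₀(5.760) = 7.60 dB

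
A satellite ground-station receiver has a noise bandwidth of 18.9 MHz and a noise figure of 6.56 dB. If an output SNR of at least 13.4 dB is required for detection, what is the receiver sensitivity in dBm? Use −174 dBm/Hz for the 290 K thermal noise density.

−81.3 dBm

Sensitivity = −174 + 10 log₁₀(B) + NF + SNR_min
= −174 + 72.76 + 6.56 + 13.4
= −81.28 dBm → −81.3 dBm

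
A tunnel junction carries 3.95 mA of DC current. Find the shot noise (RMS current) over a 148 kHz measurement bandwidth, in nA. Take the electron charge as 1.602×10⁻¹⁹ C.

13.7 nA

I_n = √(2qI·B)
2qI·B = 2 × 1.602×10⁻¹⁹ × 3.95×10⁻³ × 1.48×10⁵ = 1.87×10⁻¹⁶ A²
I_n = √(1.87×10⁻¹⁶) = 1.37×10⁻⁸ A = 13.7 nA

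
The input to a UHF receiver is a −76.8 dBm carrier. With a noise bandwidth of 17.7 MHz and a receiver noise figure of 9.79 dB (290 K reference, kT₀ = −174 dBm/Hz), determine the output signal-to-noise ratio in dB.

Noise floor: N = −174 + 10 log₁₀(B) + NF
10 log₁₀(1.77×10⁷) = 72.48 dB
N = −174 + 72.48 + 9.79 = −91.73 dBm
SNR = P_sig − N = −76.8 − (−91.73) = 14.93 dB → 14.9 dB

14.9 dB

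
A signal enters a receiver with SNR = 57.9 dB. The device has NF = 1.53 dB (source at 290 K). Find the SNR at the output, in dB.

56.37 dB

By definition F = SNR_in/SNR_out, so in dB: SNR_out = SNR_in − NF
SNR_out = 57.9 − 1.53 = 56.37 dB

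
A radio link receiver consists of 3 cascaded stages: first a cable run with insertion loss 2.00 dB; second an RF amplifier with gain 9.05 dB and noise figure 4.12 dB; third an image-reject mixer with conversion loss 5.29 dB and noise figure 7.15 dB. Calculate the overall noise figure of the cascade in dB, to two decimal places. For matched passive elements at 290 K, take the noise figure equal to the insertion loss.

6.92 dB

Convert to linear (a loss of L dB is a gain of −L dB): F_i = 10^(NF_i/10), G_i = 10^(G_i,dB/10)
  Stage 1: F_1 = 10^(2.00/10) = 1.585, G_1 = 10^(−2.00/10) = 0.6310
  Stage 2: F_2 = 10^(4.12/10) = 2.582, G_2 = 10^(9.05/10) = 8.035
  Stage 3: F_3 = 10^(7.15/10) = 5.188, G_3 = 10^(−5.29/10) = 0.2958
Friis cascade:
  F = 1.585 + (2.582 − 1)/0.6310 + (5.188 − 1)/5.070 = 4.919
NF = 10 log₁₀(4.919) = 6.92 dB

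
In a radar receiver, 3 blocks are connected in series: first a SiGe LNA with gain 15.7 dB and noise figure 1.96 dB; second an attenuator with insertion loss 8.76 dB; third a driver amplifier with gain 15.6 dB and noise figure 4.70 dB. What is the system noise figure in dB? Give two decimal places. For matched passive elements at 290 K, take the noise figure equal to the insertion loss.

3.31 dB

Convert to linear (a loss of L dB is a gain of −L dB): F_i = 10^(NF_i/10), G_i = 10^(G_i,dB/10)
  Stage 1: F_1 = 10^(1.96/10) = 1.570, G_1 = 10^(15.7/10) = 37.15
  Stage 2: F_2 = 10^(8.76/10) = 7.516, G_2 = 10^(−8.76/10) = 0.1330
  Stage 3: F_3 = 10^(4.70/10) = 2.951, G_3 = 10^(15.6/10) = 36.31
Friis cascade:
  F = 1.570 + (7.516 − 1)/37.15 + (2.951 − 1)/4.943 = 2.140
NF = 10 log₁₀(2.140) = 3.31 dB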